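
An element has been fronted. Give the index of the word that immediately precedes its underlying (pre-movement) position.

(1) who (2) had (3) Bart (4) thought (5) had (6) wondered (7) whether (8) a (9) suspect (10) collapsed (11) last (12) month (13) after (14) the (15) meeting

4

The displaced element is "who" (word 1).
It is linked across 1 clause boundary (Ø).
It functions as the subject of "wondered", so the gap sits immediately after word 4 ("thought").
Base order: Bart had thought that who had wondered whether a suspect collapsed last month after the meeting.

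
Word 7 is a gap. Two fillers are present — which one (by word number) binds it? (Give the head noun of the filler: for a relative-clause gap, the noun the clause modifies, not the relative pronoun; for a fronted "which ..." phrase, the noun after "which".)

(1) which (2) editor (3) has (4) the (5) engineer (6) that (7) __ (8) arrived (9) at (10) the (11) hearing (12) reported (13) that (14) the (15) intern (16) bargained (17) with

The marked gap is inside the relative clause, the subject of "arrived".
Its filler is the head noun "engineer" (via "that"), at word 5.
(The other dependency links word 2 to a gap after word 17.)

5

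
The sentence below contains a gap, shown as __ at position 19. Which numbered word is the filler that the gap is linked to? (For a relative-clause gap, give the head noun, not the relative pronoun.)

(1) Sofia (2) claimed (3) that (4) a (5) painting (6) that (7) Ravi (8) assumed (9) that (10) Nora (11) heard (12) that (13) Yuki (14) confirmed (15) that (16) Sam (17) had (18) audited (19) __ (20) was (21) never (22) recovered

The gap at 19 is the object of "audited", inside a relative clause.
The relative pronoun is "that" (word 6); it is bound by the head noun immediately before it.
Its filler is the head noun "painting", at word 5.

5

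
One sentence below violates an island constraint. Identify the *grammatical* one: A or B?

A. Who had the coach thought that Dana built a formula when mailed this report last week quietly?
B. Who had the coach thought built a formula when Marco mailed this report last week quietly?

B

In A, the wh-phrase is extracted from inside an adjunct island (introduced by "when"), which blocks movement.
In B, the extraction path crosses only that-complement boundaries, which are transparent.
So B is grammatical.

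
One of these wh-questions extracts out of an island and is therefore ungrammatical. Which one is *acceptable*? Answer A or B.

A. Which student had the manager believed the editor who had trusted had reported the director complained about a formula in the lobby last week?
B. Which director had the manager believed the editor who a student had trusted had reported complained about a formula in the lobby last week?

In A, the wh-phrase is extracted from inside a complex-NP island (relative clause) (introduced by "who"), which blocks movement.
In B, the extraction path crosses only that-complement boundaries, which are transparent.
So B is grammatical.

B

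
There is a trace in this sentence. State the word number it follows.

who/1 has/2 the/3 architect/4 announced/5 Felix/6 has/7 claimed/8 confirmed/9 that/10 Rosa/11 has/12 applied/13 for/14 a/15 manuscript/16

8

The displaced element is "who" (word 1).
It is linked across 2 clause boundaries (Ø → Ø).
It functions as the subject of "confirmed", so the gap sits immediately after word 8 ("claimed").
Base order: The architect has announced Felix has claimed that who confirmed that Rosa has applied for a manuscript.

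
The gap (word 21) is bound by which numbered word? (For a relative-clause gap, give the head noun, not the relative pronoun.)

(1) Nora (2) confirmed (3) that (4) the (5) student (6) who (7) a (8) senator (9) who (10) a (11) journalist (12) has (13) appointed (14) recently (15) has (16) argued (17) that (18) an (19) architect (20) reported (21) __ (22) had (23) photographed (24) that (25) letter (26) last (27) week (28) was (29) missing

5

The gap at 21 is the subject of "photographed", inside a relative clause.
The relative pronoun is "who" (word 6); it is bound by the head noun immediately before it.
Its filler is the head noun "student", at word 5.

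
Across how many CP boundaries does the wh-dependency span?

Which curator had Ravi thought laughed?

"which curator" is extracted from the subject of "laughed".
Boundaries crossed, outermost first: [Ø] — 1 in total.

1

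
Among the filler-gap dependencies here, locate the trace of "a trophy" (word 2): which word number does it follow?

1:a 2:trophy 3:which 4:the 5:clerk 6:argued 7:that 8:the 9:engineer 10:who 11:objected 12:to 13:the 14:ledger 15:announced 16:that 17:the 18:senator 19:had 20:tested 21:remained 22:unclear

20

The displaced element is "a trophy" (word 2).
It is linked across 2 clause boundaries (that → that).
It functions as the direct object of "tested", so the gap sits immediately after word 20 ("tested").
Base order: The clerk argued that the engineer who objected to the ledger announced that the senator had tested a trophy.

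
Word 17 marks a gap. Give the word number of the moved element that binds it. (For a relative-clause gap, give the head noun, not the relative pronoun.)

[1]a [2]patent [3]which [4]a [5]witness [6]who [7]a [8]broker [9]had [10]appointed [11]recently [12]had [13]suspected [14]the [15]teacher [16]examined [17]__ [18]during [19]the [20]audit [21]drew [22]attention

2

The gap at 17 is the object of "examined", inside a relative clause.
The relative pronoun is "which" (word 3); it is bound by the head noun immediately before it.
Its filler is the head noun "patent", at word 2.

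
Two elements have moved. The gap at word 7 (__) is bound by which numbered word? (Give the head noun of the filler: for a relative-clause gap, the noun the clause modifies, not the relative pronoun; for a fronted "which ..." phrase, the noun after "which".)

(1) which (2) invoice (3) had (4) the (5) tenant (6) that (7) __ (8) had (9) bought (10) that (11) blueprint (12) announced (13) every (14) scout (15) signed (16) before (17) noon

The marked gap is inside the relative clause, the subject of "bought".
Its filler is the head noun "tenant" (via "that"), at word 5.
(The other dependency links word 2 to a gap after word 15.)

5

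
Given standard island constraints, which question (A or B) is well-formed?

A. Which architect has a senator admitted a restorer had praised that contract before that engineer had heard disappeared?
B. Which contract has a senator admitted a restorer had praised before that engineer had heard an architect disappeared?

B

In A, the wh-phrase is extracted from inside an adjunct island (introduced by "before"), which blocks movement.
In B, the extraction path crosses only that-complement boundaries, which are transparent.
So B is grammatical.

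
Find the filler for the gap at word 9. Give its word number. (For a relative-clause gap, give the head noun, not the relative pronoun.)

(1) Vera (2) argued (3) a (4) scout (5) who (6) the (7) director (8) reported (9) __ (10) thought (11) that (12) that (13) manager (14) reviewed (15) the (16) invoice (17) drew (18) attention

The gap at 9 is the subject of "thought", inside a relative clause.
The relative pronoun is "who" (word 5); it is bound by the head noun immediately before it.
Its filler is the head noun "scout", at word 4.

4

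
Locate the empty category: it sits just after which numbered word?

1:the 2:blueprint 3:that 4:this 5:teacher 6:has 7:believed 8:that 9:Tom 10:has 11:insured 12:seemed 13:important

11

The displaced element is "the blueprint" (word 2).
It is linked across 1 clause boundary (that).
It functions as the direct object of "insured", so the gap sits immediately after word 11 ("insured").
Base order: This teacher has believed that Tom has insured the blueprint.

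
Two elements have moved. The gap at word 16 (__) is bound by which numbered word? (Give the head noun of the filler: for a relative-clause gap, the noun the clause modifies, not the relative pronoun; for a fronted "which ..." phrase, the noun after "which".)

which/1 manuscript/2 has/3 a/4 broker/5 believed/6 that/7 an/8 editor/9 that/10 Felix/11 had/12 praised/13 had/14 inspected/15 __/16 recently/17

The marked gap is the direct object of "inspected".
Its filler is the fronted wh-phrase "which manuscript", at word 2.
(The other dependency links word 9 to a gap after word 13.)

2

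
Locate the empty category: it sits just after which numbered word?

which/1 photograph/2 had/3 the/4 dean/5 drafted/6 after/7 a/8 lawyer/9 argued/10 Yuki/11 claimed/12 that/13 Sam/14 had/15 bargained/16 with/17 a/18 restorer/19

The displaced element is "which photograph" (word 2).
It functions as the direct object of "drafted", so the gap sits immediately after word 6 ("drafted").
Base order: The dean had drafted which photograph after a lawyer argued Yuki claimed that Sam had bargained with a restorer.

6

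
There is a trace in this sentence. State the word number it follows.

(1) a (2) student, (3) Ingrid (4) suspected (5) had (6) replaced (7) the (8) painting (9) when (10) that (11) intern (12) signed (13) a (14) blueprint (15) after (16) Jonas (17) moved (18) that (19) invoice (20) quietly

The displaced element is "a student" (word 2).
It is linked across 1 clause boundary (Ø).
It functions as the subject of "replaced", so the gap sits immediately after word 4 ("suspected").
Base order: Ingrid suspected a student had replaced the painting when that intern signed a blueprint after Jonas moved that invoice quietly.

4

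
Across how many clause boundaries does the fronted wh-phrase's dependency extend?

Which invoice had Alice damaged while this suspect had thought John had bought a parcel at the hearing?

"which invoice" originates inside the matrix clause — no clause boundary is crossed.

0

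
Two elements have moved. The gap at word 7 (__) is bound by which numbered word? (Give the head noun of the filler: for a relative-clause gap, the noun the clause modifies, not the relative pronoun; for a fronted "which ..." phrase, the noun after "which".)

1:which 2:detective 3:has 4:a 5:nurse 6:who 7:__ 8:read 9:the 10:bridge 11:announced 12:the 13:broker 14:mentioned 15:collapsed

The marked gap is inside the relative clause, the subject of "read".
Its filler is the head noun "nurse" (via "who"), at word 5.
(The other dependency links word 2 to a gap after word 14.)

5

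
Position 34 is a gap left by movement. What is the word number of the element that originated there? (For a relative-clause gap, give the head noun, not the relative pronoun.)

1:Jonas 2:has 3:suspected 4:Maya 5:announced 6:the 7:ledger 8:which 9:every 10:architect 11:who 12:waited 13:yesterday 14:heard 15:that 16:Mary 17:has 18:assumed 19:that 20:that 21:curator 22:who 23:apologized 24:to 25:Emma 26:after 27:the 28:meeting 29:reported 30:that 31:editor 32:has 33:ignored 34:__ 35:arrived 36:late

7

The gap at 34 is the object of "ignored", inside a relative clause.
The relative pronoun is "which" (word 8); it is bound by the head noun immediately before it.
Its filler is the head noun "ledger", at word 7.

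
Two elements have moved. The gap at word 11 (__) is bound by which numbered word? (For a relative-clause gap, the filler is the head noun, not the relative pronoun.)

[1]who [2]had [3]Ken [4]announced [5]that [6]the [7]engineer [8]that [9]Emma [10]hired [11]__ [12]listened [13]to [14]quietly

7

The marked gap is inside the relative clause, the direct object of "hired".
Its filler is the head noun "engineer" (via "that"), at word 7.
(The other dependency links word 1 to a gap after word 13.)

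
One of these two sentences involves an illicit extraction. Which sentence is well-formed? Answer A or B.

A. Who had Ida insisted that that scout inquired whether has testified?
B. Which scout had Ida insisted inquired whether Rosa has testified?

B

In A, the wh-phrase is extracted from inside a wh-island (introduced by "whether"), which blocks movement.
In B, the extraction path crosses only that-complement boundaries, which are transparent.
So B is grammatical.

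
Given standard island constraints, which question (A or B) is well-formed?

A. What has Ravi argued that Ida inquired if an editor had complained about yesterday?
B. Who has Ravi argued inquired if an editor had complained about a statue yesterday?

B

In A, the wh-phrase is extracted from inside a wh-island (introduced by "if"), which blocks movement.
In B, the extraction path crosses only that-complement boundaries, which are transparent.
So B is grammatical.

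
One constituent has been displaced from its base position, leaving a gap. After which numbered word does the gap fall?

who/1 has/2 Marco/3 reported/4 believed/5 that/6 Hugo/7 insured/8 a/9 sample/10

The displaced element is "who" (word 1).
It is linked across 1 clause boundary (Ø).
It functions as the subject of "believed", so the gap sits immediately after word 4 ("reported").
Base order: Marco has reported that who believed that Hugo insured a sample.

4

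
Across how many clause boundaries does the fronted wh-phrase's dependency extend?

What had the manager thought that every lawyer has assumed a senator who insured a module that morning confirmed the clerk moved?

3

"what" is extracted from the object of "moved".
Boundaries crossed, outermost first: [that], [Ø], [Ø] — 3 in total.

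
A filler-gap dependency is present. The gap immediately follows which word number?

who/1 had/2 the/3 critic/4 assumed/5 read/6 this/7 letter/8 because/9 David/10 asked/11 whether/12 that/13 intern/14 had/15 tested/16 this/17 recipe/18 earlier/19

5

The displaced element is "who" (word 1).
It is linked across 1 clause boundary (Ø).
It functions as the subject of "read", so the gap sits immediately after word 5 ("assumed").
Base order: The critic had assumed that who read this letter because David asked whether that intern had tested this recipe earlier.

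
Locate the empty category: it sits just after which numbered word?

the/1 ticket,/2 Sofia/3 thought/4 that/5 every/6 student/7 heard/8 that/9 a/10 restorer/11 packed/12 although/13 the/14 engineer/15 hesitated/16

12

The displaced element is "the ticket" (word 2).
It is linked across 2 clause boundaries (that → that).
It functions as the direct object of "packed", so the gap sits immediately after word 12 ("packed").
Base order: Sofia thought that every student heard that a restorer packed the ticket although the engineer hesitated.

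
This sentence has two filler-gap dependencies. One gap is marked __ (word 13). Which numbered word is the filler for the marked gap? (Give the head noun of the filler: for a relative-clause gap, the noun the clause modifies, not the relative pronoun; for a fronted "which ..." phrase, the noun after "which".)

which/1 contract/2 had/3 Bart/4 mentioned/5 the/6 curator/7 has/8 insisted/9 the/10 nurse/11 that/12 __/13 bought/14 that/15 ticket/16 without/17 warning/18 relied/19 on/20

11

The marked gap is inside the relative clause, the subject of "bought".
Its filler is the head noun "nurse" (via "that"), at word 11.
(The other dependency links word 2 to a gap after word 20.)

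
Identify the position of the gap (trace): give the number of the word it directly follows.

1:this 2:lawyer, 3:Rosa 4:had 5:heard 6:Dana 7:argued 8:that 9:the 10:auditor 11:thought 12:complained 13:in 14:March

11

The displaced element is "this lawyer" (word 2).
It is linked across 3 clause boundaries (Ø → that → Ø).
It functions as the subject of "complained", so the gap sits immediately after word 11 ("thought").
Base order: Rosa had heard Dana argued that the auditor thought that this lawyer complained in March.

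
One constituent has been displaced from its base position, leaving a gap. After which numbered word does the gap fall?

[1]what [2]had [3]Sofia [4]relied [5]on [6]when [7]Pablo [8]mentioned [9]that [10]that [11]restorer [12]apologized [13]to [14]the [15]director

The displaced element is "what" (word 1).
It functions as the object of the preposition "on" of "relied", so the gap sits immediately after word 5 ("on").
Base order: Sofia had relied on what when Pablo mentioned that that restorer apologized to the director.

5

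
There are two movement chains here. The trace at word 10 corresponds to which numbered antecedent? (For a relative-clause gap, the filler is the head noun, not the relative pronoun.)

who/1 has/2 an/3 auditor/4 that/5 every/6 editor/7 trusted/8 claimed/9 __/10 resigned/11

1

The marked gap is the subject of "resigned".
Its filler is the fronted wh-phrase "who", at word 1.
(The other dependency links word 4 to a gap after word 8.)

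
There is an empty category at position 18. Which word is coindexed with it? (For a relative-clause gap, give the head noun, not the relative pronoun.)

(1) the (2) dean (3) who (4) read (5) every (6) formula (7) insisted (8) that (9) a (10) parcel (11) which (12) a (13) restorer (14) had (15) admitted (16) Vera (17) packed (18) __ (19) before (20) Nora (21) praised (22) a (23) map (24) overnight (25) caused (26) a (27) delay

The gap at 18 is the object of "packed", inside a relative clause.
The relative pronoun is "which" (word 11); it is bound by the head noun immediately before it.
Its filler is the head noun "parcel", at word 10.

10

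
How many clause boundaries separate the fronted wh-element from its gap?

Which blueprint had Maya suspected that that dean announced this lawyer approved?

"which blueprint" is extracted from the object of "approved".
Boundaries crossed, outermost first: [that], [Ø] — 2 in total.

2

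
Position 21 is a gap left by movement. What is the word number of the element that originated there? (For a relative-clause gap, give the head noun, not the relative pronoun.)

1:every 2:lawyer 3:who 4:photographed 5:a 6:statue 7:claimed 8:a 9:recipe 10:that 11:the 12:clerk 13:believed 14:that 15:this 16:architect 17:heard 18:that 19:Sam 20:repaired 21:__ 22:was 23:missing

The gap at 21 is the object of "repaired", inside a relative clause.
The relative pronoun is "that" (word 10); it is bound by the head noun immediately before it.
Its filler is the head noun "recipe", at word 9.

9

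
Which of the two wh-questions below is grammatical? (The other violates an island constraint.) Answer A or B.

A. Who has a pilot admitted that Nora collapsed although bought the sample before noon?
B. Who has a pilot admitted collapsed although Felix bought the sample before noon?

In A, the wh-phrase is extracted from inside an adjunct island (introduced by "although"), which blocks movement.
In B, the extraction path crosses only that-complement boundaries, which are transparent.
So B is grammatical.

B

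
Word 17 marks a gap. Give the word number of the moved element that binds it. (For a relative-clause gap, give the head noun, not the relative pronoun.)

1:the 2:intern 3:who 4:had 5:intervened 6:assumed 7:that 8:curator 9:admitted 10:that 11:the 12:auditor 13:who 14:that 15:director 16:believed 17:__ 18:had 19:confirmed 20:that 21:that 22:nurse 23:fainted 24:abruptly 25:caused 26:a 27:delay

The gap at 17 is the subject of "confirmed", inside a relative clause.
The relative pronoun is "who" (word 13); it is bound by the head noun immediately before it.
Its filler is the head noun "auditor", at word 12.

12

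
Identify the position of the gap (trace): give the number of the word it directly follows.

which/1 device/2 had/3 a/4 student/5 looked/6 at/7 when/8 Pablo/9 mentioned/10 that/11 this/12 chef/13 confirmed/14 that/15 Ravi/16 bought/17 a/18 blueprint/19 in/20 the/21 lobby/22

The displaced element is "which device" (word 2).
It functions as the object of the preposition "at" of "looked", so the gap sits immediately after word 7 ("at").
Base order: A student had looked at which device when Pablo mentioned that this chef confirmed that Ravi bought a blueprint in the lobby.

7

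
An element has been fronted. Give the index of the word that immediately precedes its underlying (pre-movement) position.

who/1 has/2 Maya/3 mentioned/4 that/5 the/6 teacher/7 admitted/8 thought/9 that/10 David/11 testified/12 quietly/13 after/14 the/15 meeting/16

8

The displaced element is "who" (word 1).
It is linked across 2 clause boundaries (that → Ø).
It functions as the subject of "thought", so the gap sits immediately after word 8 ("admitted").
Base order: Maya has mentioned that the teacher admitted that who thought that David testified quietly after the meeting.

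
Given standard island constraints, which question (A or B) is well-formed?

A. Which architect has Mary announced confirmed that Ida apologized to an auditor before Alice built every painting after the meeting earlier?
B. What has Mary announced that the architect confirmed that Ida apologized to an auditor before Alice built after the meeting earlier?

In B, the wh-phrase is extracted from inside an adjunct island (introduced by "before"), which blocks movement.
In A, the extraction path crosses only that-complement boundaries, which are transparent.
So A is grammatical.

A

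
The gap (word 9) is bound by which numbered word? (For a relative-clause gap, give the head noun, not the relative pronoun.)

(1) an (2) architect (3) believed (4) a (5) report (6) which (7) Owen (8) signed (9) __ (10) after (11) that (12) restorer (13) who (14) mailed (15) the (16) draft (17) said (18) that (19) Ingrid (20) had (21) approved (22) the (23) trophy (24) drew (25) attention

The gap at 9 is the object of "signed", inside a relative clause.
The relative pronoun is "which" (word 6); it is bound by the head noun immediately before it.
Its filler is the head noun "report", at word 5.

5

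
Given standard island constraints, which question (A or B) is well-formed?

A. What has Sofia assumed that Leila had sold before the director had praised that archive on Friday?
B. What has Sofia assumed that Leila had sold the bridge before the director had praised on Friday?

A

In B, the wh-phrase is extracted from inside an adjunct island (introduced by "before"), which blocks movement.
In A, the extraction path crosses only that-complement boundaries, which are transparent.
So A is grammatical.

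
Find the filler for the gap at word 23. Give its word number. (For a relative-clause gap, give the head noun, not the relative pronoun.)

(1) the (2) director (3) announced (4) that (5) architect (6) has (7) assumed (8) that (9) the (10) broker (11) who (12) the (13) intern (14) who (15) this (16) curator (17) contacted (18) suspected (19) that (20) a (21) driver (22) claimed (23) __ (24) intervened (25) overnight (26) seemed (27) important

The gap at 23 is the subject of "intervened", inside a relative clause.
The relative pronoun is "who" (word 11); it is bound by the head noun immediately before it.
Its filler is the head noun "broker", at word 10.

10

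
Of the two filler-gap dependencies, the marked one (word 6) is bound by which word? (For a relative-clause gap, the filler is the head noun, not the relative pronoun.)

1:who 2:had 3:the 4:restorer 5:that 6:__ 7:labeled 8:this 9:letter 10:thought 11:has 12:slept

The marked gap is inside the relative clause, the subject of "labeled".
Its filler is the head noun "restorer" (via "that"), at word 4.
(The other dependency links word 1 to a gap after word 10.)

4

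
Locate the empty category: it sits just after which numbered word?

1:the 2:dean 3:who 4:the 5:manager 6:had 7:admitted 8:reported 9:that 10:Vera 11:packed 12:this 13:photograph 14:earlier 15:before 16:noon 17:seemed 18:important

7

The displaced element is "the dean" (word 2).
It is linked across 1 clause boundary (Ø).
It functions as the subject of "reported", so the gap sits immediately after word 7 ("admitted").
Base order: The manager had admitted that the dean reported that Vera packed this photograph earlier before noon.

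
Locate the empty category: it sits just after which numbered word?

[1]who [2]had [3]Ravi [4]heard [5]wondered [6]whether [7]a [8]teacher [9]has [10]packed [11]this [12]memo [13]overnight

4

The displaced element is "who" (word 1).
It is linked across 1 clause boundary (Ø).
It functions as the subject of "wondered", so the gap sits immediately after word 4 ("heard").
Base order: Ravi had heard that who wondered whether a teacher has packed this memo overnight.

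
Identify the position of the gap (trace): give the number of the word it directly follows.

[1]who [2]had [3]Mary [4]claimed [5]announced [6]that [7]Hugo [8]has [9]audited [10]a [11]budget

4

The displaced element is "who" (word 1).
It is linked across 1 clause boundary (Ø).
It functions as the subject of "announced", so the gap sits immediately after word 4 ("claimed").
Base order: Mary had claimed that who announced that Hugo has audited a budget.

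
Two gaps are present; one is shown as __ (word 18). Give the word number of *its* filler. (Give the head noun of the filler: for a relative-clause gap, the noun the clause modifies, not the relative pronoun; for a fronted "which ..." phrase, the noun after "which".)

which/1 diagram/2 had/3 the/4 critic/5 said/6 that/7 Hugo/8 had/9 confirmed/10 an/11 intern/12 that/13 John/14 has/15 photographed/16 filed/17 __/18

2

The marked gap is the direct object of "filed".
Its filler is the fronted wh-phrase "which diagram", at word 2.
(The other dependency links word 12 to a gap after word 16.)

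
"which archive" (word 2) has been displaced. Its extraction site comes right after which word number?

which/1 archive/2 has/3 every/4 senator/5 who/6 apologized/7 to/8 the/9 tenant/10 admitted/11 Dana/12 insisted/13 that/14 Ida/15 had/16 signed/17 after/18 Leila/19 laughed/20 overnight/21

17

The displaced element is "which archive" (word 2).
It is linked across 2 clause boundaries (Ø → that).
It functions as the direct object of "signed", so the gap sits immediately after word 17 ("signed").
Base order: Every senator who apologized to the tenant has admitted Dana insisted that Ida had signed which archive after Leila laughed overnight.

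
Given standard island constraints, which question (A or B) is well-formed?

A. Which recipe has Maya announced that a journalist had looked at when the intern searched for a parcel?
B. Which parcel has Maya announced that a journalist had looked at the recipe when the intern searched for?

A

In B, the wh-phrase is extracted from inside an adjunct island (introduced by "when"), which blocks movement.
In A, the extraction path crosses only that-complement boundaries, which are transparent.
So A is grammatical.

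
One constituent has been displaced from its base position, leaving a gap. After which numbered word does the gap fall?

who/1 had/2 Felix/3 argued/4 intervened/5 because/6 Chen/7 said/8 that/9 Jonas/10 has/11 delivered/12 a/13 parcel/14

4

The displaced element is "who" (word 1).
It is linked across 1 clause boundary (Ø).
It functions as the subject of "intervened", so the gap sits immediately after word 4 ("argued").
Base order: Felix had argued that who intervened because Chen said that Jonas has delivered a parcel.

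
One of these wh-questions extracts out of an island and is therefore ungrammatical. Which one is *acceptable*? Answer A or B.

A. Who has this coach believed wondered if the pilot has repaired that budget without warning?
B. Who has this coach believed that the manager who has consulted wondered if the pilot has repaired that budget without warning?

In B, the wh-phrase is extracted from inside a complex-NP island (relative clause) (introduced by "who"), which blocks movement.
In A, the extraction path crosses only that-complement boundaries, which are transparent.
So A is grammatical.

A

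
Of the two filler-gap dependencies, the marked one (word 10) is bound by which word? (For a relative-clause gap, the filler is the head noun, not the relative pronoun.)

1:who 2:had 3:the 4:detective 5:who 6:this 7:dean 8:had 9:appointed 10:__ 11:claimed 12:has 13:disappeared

The marked gap is inside the relative clause, the direct object of "appointed".
Its filler is the head noun "detective" (via "who"), at word 4.
(The other dependency links word 1 to a gap after word 11.)

4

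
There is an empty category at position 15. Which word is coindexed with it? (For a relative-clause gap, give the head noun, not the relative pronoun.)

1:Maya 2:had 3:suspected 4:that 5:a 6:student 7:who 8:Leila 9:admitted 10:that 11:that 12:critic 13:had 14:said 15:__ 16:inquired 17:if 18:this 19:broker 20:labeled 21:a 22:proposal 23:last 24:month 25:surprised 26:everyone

6

The gap at 15 is the subject of "inquired", inside a relative clause.
The relative pronoun is "who" (word 7); it is bound by the head noun immediately before it.
Its filler is the head noun "student", at word 6.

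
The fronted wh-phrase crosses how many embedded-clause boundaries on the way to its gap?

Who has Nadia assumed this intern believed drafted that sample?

2

"who" is extracted from the subject of "drafted".
Boundaries crossed, outermost first: [Ø], [Ø] — 2 in total.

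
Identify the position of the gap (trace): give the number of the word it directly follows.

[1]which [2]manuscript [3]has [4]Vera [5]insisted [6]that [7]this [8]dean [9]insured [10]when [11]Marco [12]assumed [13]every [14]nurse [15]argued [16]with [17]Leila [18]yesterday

The displaced element is "which manuscript" (word 2).
It is linked across 1 clause boundary (that).
It functions as the direct object of "insured", so the gap sits immediately after word 9 ("insured").
Base order: Vera has insisted that this dean insured which manuscript when Marco assumed every nurse argued with Leila yesterday.

9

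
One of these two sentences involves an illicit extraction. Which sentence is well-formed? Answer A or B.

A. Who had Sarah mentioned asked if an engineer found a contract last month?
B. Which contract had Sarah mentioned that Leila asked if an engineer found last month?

A

In B, the wh-phrase is extracted from inside a wh-island (introduced by "if"), which blocks movement.
In A, the extraction path crosses only that-complement boundaries, which are transparent.
So A is grammatical.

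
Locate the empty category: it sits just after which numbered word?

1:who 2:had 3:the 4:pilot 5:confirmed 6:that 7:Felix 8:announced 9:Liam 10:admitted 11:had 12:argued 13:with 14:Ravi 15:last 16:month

The displaced element is "who" (word 1).
It is linked across 3 clause boundaries (that → Ø → Ø).
It functions as the subject of "argued", so the gap sits immediately after word 10 ("admitted").
Base order: The pilot had confirmed that Felix announced Liam admitted that who had argued with Ravi last month.

10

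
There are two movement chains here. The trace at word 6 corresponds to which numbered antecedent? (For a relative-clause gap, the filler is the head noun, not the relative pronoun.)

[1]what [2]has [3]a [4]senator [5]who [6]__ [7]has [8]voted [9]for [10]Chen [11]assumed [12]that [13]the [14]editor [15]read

4

The marked gap is inside the relative clause, the subject of "voted".
Its filler is the head noun "senator" (via "who"), at word 4.
(The other dependency links word 1 to a gap after word 15.)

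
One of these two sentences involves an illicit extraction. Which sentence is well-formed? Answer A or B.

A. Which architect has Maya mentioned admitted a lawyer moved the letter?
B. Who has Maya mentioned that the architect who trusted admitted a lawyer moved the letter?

A

In B, the wh-phrase is extracted from inside a complex-NP island (relative clause) (introduced by "who"), which blocks movement.
In A, the extraction path crosses only that-complement boundaries, which are transparent.
So A is grammatical.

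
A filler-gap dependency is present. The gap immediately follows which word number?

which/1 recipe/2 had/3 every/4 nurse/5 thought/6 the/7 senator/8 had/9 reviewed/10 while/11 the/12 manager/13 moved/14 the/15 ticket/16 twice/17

The displaced element is "which recipe" (word 2).
It is linked across 1 clause boundary (Ø).
It functions as the direct object of "reviewed", so the gap sits immediately after word 10 ("reviewed").
Base order: Every nurse had thought the senator had reviewed which recipe while the manager moved the ticket twice.

10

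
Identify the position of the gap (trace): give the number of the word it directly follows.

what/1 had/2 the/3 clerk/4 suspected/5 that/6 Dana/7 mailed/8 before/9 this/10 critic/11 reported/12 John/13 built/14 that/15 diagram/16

The displaced element is "what" (word 1).
It is linked across 1 clause boundary (that).
It functions as the direct object of "mailed", so the gap sits immediately after word 8 ("mailed").
Base order: The clerk had suspected that Dana mailed what before this critic reported John built that diagram.

8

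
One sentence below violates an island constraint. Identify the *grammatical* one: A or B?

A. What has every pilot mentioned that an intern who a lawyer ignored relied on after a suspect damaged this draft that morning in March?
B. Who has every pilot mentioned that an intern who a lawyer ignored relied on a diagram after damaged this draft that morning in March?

A

In B, the wh-phrase is extracted from inside an adjunct island (introduced by "after"), which blocks movement.
In A, the extraction path crosses only that-complement boundaries, which are transparent.
So A is grammatical.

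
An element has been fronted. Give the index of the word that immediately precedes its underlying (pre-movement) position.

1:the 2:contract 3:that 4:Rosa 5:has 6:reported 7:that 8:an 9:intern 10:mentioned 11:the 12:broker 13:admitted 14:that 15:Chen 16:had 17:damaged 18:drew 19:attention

The displaced element is "the contract" (word 2).
It is linked across 3 clause boundaries (that → Ø → that).
It functions as the direct object of "damaged", so the gap sits immediately after word 17 ("damaged").
Base order: Rosa has reported that an intern mentioned the broker admitted that Chen had damaged the contract.

17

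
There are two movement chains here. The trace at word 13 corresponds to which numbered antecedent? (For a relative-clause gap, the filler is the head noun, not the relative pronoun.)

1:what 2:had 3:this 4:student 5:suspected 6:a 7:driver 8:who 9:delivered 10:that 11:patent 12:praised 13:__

The marked gap is the direct object of "praised".
Its filler is the fronted wh-phrase "what", at word 1.
(The other dependency links word 7 to a gap after word 8.)

1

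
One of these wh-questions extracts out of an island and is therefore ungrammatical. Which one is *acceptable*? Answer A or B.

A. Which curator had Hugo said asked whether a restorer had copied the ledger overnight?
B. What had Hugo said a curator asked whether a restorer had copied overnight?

A

In B, the wh-phrase is extracted from inside a wh-island (introduced by "whether"), which blocks movement.
In A, the extraction path crosses only that-complement boundaries, which are transparent.
So A is grammatical.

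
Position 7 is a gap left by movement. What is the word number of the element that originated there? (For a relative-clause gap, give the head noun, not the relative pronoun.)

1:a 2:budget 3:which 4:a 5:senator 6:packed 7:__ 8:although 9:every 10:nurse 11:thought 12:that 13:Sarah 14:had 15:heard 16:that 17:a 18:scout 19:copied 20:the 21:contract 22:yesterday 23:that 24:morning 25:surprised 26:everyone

2

The gap at 7 is the object of "packed", inside a relative clause.
The relative pronoun is "which" (word 3); it is bound by the head noun immediately before it.
Its filler is the head noun "budget", at word 2.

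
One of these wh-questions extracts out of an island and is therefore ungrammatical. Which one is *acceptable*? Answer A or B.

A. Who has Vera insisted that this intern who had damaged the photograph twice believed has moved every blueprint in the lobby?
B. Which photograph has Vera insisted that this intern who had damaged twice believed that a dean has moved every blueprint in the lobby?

In B, the wh-phrase is extracted from inside a complex-NP island (relative clause) (introduced by "who"), which blocks movement.
In A, the extraction path crosses only that-complement boundaries, which are transparent.
So A is grammatical.

A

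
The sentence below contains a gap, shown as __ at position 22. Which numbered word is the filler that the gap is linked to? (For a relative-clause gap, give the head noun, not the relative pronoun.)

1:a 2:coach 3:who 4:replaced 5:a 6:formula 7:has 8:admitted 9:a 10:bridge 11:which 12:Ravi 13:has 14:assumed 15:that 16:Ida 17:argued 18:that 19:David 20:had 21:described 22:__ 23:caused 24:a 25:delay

The gap at 22 is the object of "described", inside a relative clause.
The relative pronoun is "which" (word 11); it is bound by the head noun immediately before it.
Its filler is the head noun "bridge", at word 10.

10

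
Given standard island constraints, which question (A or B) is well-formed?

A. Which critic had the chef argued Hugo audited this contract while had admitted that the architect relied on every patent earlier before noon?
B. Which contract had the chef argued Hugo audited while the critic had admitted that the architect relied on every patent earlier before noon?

In A, the wh-phrase is extracted from inside an adjunct island (introduced by "while"), which blocks movement.
In B, the extraction path crosses only that-complement boundaries, which are transparent.
So B is grammatical.

B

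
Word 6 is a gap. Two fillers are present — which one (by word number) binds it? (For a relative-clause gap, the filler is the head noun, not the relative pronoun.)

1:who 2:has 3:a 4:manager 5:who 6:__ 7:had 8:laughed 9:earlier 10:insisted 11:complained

The marked gap is inside the relative clause, the subject of "laughed".
Its filler is the head noun "manager" (via "who"), at word 4.
(The other dependency links word 1 to a gap after word 10.)

4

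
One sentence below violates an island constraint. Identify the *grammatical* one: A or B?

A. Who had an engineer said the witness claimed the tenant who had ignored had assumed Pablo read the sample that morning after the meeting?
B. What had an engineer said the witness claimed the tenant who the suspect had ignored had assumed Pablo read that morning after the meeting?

B

In A, the wh-phrase is extracted from inside a complex-NP island (relative clause) (introduced by "who"), which blocks movement.
In B, the extraction path crosses only that-complement boundaries, which are transparent.
So B is grammatical.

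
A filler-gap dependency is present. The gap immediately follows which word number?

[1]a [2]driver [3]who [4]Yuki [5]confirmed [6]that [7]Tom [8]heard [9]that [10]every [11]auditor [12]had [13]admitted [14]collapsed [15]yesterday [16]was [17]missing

13

The displaced element is "a driver" (word 2).
It is linked across 3 clause boundaries (that → that → Ø).
It functions as the subject of "collapsed", so the gap sits immediately after word 13 ("admitted").
Base order: Yuki confirmed that Tom heard that every auditor had admitted that a driver collapsed yesterday.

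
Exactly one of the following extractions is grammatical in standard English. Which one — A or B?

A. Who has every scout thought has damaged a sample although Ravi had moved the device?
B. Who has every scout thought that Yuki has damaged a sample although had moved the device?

A

In B, the wh-phrase is extracted from inside an adjunct island (introduced by "although"), which blocks movement.
In A, the extraction path crosses only that-complement boundaries, which are transparent.
So A is grammatical.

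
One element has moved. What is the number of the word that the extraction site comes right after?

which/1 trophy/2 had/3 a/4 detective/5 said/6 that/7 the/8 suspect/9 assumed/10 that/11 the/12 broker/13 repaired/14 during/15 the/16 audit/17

14

The displaced element is "which trophy" (word 2).
It is linked across 2 clause boundaries (that → that).
It functions as the direct object of "repaired", so the gap sits immediately after word 14 ("repaired").
Base order: A detective had said that the suspect assumed that the broker repaired which trophy during the audit.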